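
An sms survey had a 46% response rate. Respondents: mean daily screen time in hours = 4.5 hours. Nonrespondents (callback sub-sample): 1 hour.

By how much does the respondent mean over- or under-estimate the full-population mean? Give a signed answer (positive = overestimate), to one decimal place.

+1.9

Nonresponse fraction = 1 − 0.46 = 0.54.
Bias = (nonresponse fraction) × (respondent mean − nonrespondent mean)
     = 0.54 × (4.5 − 1) = 0.54 × 3.5 = 1.89.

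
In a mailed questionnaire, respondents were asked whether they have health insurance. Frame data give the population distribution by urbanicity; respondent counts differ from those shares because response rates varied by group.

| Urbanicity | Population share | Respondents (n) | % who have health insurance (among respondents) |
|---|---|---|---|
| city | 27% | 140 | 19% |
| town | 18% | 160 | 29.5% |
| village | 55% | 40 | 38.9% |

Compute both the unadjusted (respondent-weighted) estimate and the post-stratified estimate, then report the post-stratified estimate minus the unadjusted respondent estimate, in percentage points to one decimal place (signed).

+5.6 percentage points

Naive respondent-only estimate (weights = respondent counts):
  (140/340)×19 + (160/340)×29.5 + (40/340)×38.9 = 26.2824%
Reweighting by population urbanicity shares:
  0.27×19 + 0.18×29.5 + 0.55×38.9 = 31.835%
Difference = 31.835 − 26.2824 = 5.5526 pp.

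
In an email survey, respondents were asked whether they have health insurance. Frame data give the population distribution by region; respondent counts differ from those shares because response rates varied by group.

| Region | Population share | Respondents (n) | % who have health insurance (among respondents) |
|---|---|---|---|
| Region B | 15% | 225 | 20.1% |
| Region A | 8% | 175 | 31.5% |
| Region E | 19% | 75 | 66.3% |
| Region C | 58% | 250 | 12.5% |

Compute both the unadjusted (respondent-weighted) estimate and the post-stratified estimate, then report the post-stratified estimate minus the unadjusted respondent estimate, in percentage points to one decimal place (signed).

+0.4 percentage points

Unadjusted (pooled respondent) estimate weights by respondent counts:
  (225/725)×20.1 + (175/725)×31.5 + (75/725)×66.3 + (250/725)×12.5 = 25.0103%
Post-stratifying to population shares instead:
  0.15×20.1 + 0.08×31.5 + 0.19×66.3 + 0.58×12.5 = 25.382%
Difference = 25.382 − 25.0103 = 0.3717 pp.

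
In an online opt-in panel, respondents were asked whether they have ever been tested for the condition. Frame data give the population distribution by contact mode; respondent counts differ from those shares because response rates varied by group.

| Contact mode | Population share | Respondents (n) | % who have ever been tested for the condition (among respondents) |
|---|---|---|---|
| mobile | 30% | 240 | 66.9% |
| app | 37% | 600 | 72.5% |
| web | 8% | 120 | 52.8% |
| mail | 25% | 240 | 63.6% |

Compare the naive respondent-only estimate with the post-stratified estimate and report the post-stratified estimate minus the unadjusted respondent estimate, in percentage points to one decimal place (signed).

Without adjustment, the pooled respondent share is:
  (240/1200)×66.9 + (600/1200)×72.5 + (120/1200)×52.8 + (240/1200)×63.6 = 67.63%
Reweighting by population contact mode shares:
  0.3×66.9 + 0.37×72.5 + 0.08×52.8 + 0.25×63.6 = 67.019%
Difference = 67.019 − 67.63 = -0.611 pp.

-0.6 percentage points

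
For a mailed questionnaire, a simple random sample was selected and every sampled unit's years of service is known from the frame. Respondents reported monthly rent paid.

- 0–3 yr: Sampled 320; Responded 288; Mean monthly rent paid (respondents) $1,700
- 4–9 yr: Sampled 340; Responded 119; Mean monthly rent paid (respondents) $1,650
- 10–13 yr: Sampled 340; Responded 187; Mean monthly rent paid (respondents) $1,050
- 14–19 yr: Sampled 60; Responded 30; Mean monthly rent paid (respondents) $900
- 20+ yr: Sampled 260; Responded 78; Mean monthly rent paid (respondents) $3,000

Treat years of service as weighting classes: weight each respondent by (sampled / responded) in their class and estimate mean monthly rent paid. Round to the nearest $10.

$1,740

Response rates by class: 0–3 yr 288/320 = 90%, 4–9 yr 119/340 = 35%, 10–13 yr 187/340 = 55%, 14–19 yr 30/60 = 50%, 20+ yr 78/260 = 30%.
Weighting each respondent by the inverse class response rate inflates each class back to its sampled size, so the class weight is n_sampled:
  0–3 yr: 320 × 1700 = 544,000
  4–9 yr: 340 × 1650 = 561,000
  10–13 yr: 340 × 1050 = 357,000
  14–19 yr: 60 × 900 = 54,000
  20+ yr: 260 × 3000 = 780,000
Adjusted estimate = 2,296,000 / 1,320 = 1739.39 → $1,740.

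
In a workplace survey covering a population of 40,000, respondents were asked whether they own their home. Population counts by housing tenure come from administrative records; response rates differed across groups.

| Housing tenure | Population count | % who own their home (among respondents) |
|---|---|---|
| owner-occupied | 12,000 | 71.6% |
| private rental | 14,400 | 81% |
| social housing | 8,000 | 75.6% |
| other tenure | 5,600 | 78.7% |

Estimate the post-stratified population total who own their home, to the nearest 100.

30,700

Each cell contributes its population count × the respondent rate:
  owner-occupied: 12,000 × 71.6% = 8592
  private rental: 14,400 × 81% = 11,664
  social housing: 8,000 × 75.6% = 6048
  other tenure: 5,600 × 78.7% = 4407.2
Estimated total = 30711.2 → 30,700.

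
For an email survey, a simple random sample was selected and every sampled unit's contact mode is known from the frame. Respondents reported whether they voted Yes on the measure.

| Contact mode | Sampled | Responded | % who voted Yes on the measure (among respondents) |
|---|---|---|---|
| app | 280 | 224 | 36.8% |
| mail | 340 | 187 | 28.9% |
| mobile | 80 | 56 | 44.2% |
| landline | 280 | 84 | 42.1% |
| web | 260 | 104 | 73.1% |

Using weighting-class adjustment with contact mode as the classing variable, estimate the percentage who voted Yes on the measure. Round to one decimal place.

Response rates by class: app 224/280 = 80%, mail 187/340 = 55%, mobile 56/80 = 70%, landline 84/280 = 30%, web 104/260 = 40%.
Weighting each respondent by the inverse class response rate inflates each class back to its sampled size, so the class weight is n_sampled:
  app: 280 × 36.8 = 10,304
  mail: 340 × 28.9 = 9826
  mobile: 80 × 44.2 = 3536
  landline: 280 × 42.1 = 11,788
  web: 260 × 73.1 = 19,006
Adjusted estimate = 54,460 / 1,240 = 43.9194 → 43.9%.

43.9%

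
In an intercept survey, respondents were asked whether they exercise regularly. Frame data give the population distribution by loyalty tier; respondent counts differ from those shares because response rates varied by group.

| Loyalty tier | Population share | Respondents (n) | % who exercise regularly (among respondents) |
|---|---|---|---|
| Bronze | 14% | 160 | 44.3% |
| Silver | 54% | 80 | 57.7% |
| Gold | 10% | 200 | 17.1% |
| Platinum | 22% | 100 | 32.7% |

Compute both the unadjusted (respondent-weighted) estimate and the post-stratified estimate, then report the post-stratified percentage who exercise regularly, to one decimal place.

46.3%

Naive respondent-only estimate (weights = respondent counts):
  (160/540)×44.3 + (80/540)×57.7 + (200/540)×17.1 + (100/540)×32.7 = 34.063%
Post-stratifying to population shares instead:
  0.14×44.3 + 0.54×57.7 + 0.1×17.1 + 0.22×32.7 = 46.264%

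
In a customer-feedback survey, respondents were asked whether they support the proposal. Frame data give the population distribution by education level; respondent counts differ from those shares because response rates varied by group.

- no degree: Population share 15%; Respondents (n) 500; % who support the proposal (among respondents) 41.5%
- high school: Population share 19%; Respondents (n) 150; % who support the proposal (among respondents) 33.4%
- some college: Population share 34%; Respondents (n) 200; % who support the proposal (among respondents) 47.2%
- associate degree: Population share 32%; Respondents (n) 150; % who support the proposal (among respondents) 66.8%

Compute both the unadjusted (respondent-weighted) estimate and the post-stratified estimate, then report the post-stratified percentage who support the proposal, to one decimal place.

50.0%

Naive respondent-only estimate (weights = respondent counts):
  (500/1000)×41.5 + (150/1000)×33.4 + (200/1000)×47.2 + (150/1000)×66.8 = 45.22%
Reweighting by population education level shares:
  0.15×41.5 + 0.19×33.4 + 0.34×47.2 + 0.32×66.8 = 49.995%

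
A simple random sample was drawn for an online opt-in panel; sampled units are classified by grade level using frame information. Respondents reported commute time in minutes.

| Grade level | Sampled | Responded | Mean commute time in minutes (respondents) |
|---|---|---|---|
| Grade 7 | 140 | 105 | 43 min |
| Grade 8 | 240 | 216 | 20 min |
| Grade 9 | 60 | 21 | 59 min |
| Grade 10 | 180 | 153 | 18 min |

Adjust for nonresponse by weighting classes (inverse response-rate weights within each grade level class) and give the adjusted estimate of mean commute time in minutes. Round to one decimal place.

Class response rates: Grade 7 105/140 = 75%, Grade 8 216/240 = 90%, Grade 9 21/60 = 35%, Grade 10 153/180 = 85%.
Inverse-response-rate weighting restores each class to its sampled count, so class totals weight by n_sampled:
  Grade 7: 140 × 43 = 6020
  Grade 8: 240 × 20 = 4800
  Grade 9: 60 × 59 = 3540
  Grade 10: 180 × 18 = 3240
Adjusted estimate = 17,600 / 620 = 28.3871 → 28.4.

28.4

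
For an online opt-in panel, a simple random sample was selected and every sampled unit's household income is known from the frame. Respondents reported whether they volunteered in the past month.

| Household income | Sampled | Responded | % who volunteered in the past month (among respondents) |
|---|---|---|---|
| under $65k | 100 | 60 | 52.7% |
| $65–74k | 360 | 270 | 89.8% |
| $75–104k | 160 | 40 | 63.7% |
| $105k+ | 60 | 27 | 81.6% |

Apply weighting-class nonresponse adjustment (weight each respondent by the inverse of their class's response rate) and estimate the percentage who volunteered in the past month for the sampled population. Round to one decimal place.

77.5%

Class response rates: under $65k 60/100 = 60%, $65–74k 270/360 = 75%, $75–104k 40/160 = 25%, $105k+ 27/60 = 45%.
Weighting each respondent by the inverse class response rate inflates each class back to its sampled size, so the class weight is n_sampled:
  under $65k: 100 × 52.7 = 5270
  $65–74k: 360 × 89.8 = 32,328
  $75–104k: 160 × 63.7 = 10,192
  $105k+: 60 × 81.6 = 4896
Adjusted estimate = 52,686 / 680 = 77.4794 → 77.5%.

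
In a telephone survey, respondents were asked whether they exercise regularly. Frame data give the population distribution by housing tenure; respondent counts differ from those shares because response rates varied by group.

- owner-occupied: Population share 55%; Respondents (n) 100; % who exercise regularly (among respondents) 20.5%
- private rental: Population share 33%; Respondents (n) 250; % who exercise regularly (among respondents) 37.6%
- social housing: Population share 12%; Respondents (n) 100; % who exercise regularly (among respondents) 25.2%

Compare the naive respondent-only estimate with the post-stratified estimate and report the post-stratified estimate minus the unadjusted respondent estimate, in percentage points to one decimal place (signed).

-4.3 percentage points

Without adjustment, the pooled respondent share is:
  (100/450)×20.5 + (250/450)×37.6 + (100/450)×25.2 = 31.0444%
Reweighting by population housing tenure shares:
  0.55×20.5 + 0.33×37.6 + 0.12×25.2 = 26.707%
Difference = 26.707 − 31.0444 = -4.3374 pp.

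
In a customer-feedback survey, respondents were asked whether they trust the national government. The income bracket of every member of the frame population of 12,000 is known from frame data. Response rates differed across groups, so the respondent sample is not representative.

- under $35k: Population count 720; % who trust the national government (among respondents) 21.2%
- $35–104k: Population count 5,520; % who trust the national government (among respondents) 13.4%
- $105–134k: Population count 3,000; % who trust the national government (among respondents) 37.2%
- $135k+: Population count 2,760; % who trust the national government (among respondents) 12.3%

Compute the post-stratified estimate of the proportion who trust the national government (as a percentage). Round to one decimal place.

Each cell contributes population-share × respondent value:
  under $35k: (720/12,000) × 21.2 = 1.272
  $35–104k: (5,520/12,000) × 13.4 = 6.164
  $105–134k: (3,000/12,000) × 37.2 = 9.3
  $135k+: (2,760/12,000) × 12.3 = 2.829
Post-stratified estimate = 19.565 → 19.6%.

19.6%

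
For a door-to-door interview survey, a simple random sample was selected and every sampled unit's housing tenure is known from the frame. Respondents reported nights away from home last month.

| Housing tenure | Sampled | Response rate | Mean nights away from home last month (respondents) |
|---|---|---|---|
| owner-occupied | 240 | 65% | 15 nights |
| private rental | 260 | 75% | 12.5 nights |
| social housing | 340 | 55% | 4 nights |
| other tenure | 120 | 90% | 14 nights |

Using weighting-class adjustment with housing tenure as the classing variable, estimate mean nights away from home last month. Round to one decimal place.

With weight = n_sampled/n_responded per class, the weighted class total is n_sampled:
  owner-occupied: 240 × 15 = 3600
  private rental: 260 × 12.5 = 3250
  social housing: 340 × 4 = 1360
  other tenure: 120 × 14 = 1680
Adjusted estimate = 9890 / 960 = 10.3021 → 10.3.

10.3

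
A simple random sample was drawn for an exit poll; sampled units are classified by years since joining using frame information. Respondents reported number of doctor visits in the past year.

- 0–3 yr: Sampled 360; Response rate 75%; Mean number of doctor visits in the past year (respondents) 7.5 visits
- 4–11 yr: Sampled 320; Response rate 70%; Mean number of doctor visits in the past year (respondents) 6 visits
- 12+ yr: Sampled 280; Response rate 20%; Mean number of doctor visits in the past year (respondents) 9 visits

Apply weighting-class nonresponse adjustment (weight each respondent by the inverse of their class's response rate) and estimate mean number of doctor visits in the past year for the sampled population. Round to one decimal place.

With weight = n_sampled/n_responded per class, the weighted class total is n_sampled:
  0–3 yr: 360 × 7.5 = 2700
  4–11 yr: 320 × 6 = 1920
  12+ yr: 280 × 9 = 2520
Adjusted estimate = 7140 / 960 = 7.4375 → 7.4.

7.4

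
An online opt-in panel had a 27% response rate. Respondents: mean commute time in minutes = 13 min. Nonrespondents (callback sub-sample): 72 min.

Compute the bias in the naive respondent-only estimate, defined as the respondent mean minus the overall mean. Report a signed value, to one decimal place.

Nonresponse fraction = 1 − 0.27 = 0.73.
Bias = (nonresponse fraction) × (respondent mean − nonrespondent mean)
     = 0.73 × (13 − 72) = 0.73 × -59 = -43.07.

-43.1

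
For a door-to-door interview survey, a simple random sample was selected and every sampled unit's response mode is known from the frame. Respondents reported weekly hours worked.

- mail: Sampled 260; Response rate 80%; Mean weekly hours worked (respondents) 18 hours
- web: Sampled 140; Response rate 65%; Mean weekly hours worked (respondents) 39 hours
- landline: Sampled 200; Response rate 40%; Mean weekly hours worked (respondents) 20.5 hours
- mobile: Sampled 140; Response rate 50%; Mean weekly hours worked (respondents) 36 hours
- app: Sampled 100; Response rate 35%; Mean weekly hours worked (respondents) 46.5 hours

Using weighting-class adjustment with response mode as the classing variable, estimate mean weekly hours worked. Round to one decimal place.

28.5

Each respondent's weight = sampled/responded in their class; summing within a class gives n_sampled, so:
  mail: 260 × 18 = 4680
  web: 140 × 39 = 5460
  landline: 200 × 20.5 = 4100
  mobile: 140 × 36 = 5040
  app: 100 × 46.5 = 4650
Adjusted estimate = 23,930 / 840 = 28.4881 → 28.5.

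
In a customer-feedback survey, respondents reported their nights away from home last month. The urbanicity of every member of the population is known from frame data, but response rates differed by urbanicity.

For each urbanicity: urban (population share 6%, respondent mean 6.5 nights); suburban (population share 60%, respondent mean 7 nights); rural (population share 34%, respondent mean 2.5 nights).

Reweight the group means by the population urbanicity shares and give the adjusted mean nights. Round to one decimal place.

Weight each group's respondent value by its population share:
  urban: 0.06 × 6.5 = 0.39
  suburban: 0.6 × 7 = 4.2
  rural: 0.34 × 2.5 = 0.85
Post-stratified estimate = 5.44 → 5.4.

5.4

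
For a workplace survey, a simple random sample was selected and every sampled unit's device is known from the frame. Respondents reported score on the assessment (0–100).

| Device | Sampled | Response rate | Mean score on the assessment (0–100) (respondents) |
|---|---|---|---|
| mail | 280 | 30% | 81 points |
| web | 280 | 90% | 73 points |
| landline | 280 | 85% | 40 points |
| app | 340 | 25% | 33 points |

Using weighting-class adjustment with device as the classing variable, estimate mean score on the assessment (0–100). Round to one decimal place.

Weighting each respondent by the inverse class response rate inflates each class back to its sampled size, so the class weight is n_sampled:
  mail: 280 × 81 = 22,680
  web: 280 × 73 = 20,440
  landline: 280 × 40 = 11,200
  app: 340 × 33 = 11,220
Adjusted estimate = 65,540 / 1,180 = 55.5424 → 55.5.

55.5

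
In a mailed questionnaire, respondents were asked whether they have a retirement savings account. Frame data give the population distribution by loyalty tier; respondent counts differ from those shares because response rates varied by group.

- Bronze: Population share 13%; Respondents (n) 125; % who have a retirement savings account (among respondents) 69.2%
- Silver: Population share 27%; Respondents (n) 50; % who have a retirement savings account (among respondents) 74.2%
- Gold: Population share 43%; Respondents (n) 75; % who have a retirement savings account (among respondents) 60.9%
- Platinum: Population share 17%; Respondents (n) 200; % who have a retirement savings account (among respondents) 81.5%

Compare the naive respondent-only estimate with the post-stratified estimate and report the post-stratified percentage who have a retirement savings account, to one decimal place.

69.1%

Without adjustment, the pooled respondent share is:
  (125/450)×69.2 + (50/450)×74.2 + (75/450)×60.9 + (200/450)×81.5 = 73.8389%
Post-stratified estimate weights by population shares:
  0.13×69.2 + 0.27×74.2 + 0.43×60.9 + 0.17×81.5 = 69.072%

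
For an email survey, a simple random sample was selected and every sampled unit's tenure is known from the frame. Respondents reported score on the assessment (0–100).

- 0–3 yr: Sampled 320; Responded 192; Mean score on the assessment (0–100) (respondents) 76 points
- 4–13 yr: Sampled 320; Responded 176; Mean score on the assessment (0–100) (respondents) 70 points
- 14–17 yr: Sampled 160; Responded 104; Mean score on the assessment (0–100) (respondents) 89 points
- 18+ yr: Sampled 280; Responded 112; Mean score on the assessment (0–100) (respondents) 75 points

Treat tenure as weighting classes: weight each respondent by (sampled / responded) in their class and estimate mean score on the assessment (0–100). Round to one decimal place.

75.9

Class response rates: 0–3 yr 192/320 = 60%, 4–13 yr 176/320 = 55%, 14–17 yr 104/160 = 65%, 18+ yr 112/280 = 40%.
Inverse-response-rate weighting restores each class to its sampled count, so class totals weight by n_sampled:
  0–3 yr: 320 × 76 = 24,320
  4–13 yr: 320 × 70 = 22,400
  14–17 yr: 160 × 89 = 14,240
  18+ yr: 280 × 75 = 21,000
Adjusted estimate = 81,960 / 1,080 = 75.8889 → 75.9.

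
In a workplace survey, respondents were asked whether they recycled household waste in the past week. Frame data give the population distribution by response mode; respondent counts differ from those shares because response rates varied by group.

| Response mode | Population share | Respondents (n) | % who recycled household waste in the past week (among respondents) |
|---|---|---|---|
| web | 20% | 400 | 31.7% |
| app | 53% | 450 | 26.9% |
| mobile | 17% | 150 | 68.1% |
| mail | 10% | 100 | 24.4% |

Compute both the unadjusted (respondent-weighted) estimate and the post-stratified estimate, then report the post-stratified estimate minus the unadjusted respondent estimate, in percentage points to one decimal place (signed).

Unadjusted (pooled respondent) estimate weights by respondent counts:
  (400/1100)×31.7 + (450/1100)×26.9 + (150/1100)×68.1 + (100/1100)×24.4 = 34.0364%
Post-stratified estimate weights by population shares:
  0.2×31.7 + 0.53×26.9 + 0.17×68.1 + 0.1×24.4 = 34.614%
Difference = 34.614 − 34.0364 = 0.5776 pp.

+0.6 percentage points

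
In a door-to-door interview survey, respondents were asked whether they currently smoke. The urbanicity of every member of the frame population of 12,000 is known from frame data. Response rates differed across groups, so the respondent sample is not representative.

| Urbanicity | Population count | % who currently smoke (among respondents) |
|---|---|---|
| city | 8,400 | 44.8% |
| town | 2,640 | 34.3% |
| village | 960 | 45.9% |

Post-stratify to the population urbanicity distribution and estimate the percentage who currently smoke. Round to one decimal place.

Post-stratification weights by population share, not respondent share:
  city: (8,400/12,000) × 44.8 = 31.36
  town: (2,640/12,000) × 34.3 = 7.546
  village: (960/12,000) × 45.9 = 3.672
Post-stratified estimate = 42.578 → 42.6%.

42.6%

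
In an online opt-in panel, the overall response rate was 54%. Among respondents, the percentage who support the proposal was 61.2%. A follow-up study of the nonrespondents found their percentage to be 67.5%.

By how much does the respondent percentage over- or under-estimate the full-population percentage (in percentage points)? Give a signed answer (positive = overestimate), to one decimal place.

-2.9 percentage points

Nonresponse fraction = 1 − 0.54 = 0.46.
Bias = (nonresponse fraction) × (respondent percentage − nonrespondent percentage)
     = 0.46 × (61.2 − 67.5) = 0.46 × -6.3 = -2.898.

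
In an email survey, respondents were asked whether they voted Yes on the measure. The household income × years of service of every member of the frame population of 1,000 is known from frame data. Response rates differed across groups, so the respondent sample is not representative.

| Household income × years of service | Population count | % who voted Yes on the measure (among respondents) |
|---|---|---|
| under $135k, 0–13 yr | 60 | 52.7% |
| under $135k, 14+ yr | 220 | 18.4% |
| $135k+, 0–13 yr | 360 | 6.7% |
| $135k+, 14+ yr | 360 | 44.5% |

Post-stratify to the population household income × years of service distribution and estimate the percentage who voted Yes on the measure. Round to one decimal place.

Reweight to the known household income × years of service distribution:
  under $135k, 0–13 yr: (60/1,000) × 52.7 = 3.162
  under $135k, 14+ yr: (220/1,000) × 18.4 = 4.048
  $135k+, 0–13 yr: (360/1,000) × 6.7 = 2.412
  $135k+, 14+ yr: (360/1,000) × 44.5 = 16.02
Post-stratified estimate = 25.642 → 25.6%.

25.6%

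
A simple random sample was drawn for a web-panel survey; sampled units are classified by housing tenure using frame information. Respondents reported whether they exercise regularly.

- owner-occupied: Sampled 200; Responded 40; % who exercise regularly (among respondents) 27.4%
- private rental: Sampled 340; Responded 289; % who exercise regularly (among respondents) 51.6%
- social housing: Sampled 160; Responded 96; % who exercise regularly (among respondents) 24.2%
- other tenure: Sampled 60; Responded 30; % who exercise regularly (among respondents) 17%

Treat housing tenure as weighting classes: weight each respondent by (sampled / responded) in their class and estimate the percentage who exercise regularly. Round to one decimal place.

Class response rates: owner-occupied 40/200 = 20%, private rental 289/340 = 85%, social housing 96/160 = 60%, other tenure 30/60 = 50%.
Inverse-response-rate weighting restores each class to its sampled count, so class totals weight by n_sampled:
  owner-occupied: 200 × 27.4 = 5480
  private rental: 340 × 51.6 = 17,544
  social housing: 160 × 24.2 = 3872
  other tenure: 60 × 17 = 1020
Adjusted estimate = 27,916 / 760 = 36.7316 → 36.7%.

36.7%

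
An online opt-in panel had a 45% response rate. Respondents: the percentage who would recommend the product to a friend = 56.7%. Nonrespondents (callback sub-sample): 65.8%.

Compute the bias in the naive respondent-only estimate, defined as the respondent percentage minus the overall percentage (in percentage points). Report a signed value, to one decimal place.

Nonresponse fraction = 1 − 0.45 = 0.55.
Bias = (nonresponse fraction) × (respondent percentage − nonrespondent percentage)
     = 0.55 × (56.7 − 65.8) = 0.55 × -9.1 = -5.005.

-5.0 percentage points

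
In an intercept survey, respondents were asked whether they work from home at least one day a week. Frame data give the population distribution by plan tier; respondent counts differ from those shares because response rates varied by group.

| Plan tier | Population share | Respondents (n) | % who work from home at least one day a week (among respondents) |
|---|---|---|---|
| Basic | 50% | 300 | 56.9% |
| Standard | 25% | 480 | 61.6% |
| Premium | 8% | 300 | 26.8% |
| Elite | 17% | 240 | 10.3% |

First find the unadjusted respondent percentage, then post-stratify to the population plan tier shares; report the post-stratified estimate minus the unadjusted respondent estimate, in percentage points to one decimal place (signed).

+4.4 percentage points

Without adjustment, the pooled respondent share is:
  (300/1320)×56.9 + (480/1320)×61.6 + (300/1320)×26.8 + (240/1320)×10.3 = 43.2955%
Reweighting by population plan tier shares:
  0.5×56.9 + 0.25×61.6 + 0.08×26.8 + 0.17×10.3 = 47.745%
Difference = 47.745 − 43.2955 = 4.4495 pp.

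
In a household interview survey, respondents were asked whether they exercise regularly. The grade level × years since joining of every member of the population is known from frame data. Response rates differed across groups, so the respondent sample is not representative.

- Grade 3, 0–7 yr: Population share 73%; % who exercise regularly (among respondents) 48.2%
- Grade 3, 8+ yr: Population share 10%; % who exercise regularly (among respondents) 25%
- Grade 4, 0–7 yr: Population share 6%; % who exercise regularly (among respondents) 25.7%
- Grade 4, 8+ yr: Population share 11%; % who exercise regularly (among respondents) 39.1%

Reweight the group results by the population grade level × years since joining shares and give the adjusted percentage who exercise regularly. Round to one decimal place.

Post-stratification weights by population share, not respondent share:
  Grade 3, 0–7 yr: 0.73 × 48.2 = 35.186
  Grade 3, 8+ yr: 0.1 × 25 = 2.5
  Grade 4, 0–7 yr: 0.06 × 25.7 = 1.542
  Grade 4, 8+ yr: 0.11 × 39.1 = 4.301
Post-stratified estimate = 43.529 → 43.5%.

43.5%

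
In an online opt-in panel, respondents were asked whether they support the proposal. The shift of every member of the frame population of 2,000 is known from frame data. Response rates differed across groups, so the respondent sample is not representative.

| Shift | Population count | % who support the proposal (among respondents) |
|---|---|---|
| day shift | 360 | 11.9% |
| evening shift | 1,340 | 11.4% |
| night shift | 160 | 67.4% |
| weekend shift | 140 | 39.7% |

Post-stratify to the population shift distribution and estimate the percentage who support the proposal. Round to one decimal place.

Each cell contributes population-share × respondent value:
  day shift: (360/2,000) × 11.9 = 2.142
  evening shift: (1,340/2,000) × 11.4 = 7.638
  night shift: (160/2,000) × 67.4 = 5.392
  weekend shift: (140/2,000) × 39.7 = 2.779
Post-stratified estimate = 17.951 → 18.0%.

18.0%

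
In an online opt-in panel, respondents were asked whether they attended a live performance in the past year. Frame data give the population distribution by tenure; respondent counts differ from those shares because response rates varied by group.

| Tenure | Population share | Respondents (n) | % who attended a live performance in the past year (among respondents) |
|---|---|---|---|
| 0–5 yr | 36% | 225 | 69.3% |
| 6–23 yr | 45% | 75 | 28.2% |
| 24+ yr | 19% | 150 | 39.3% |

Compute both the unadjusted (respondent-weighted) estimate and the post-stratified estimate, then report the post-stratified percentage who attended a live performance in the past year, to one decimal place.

Without adjustment, the pooled respondent share is:
  (225/450)×69.3 + (75/450)×28.2 + (150/450)×39.3 = 52.45%
Post-stratified estimate weights by population shares:
  0.36×69.3 + 0.45×28.2 + 0.19×39.3 = 45.105%

45.1%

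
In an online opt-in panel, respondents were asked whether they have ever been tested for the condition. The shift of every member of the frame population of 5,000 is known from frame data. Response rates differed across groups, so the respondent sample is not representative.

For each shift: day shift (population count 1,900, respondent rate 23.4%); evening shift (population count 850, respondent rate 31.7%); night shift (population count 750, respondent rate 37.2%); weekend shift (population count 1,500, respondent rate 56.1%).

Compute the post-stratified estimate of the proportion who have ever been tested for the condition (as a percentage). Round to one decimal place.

Each cell contributes population-share × respondent value:
  day shift: (1,900/5,000) × 23.4 = 8.892
  evening shift: (850/5,000) × 31.7 = 5.389
  night shift: (750/5,000) × 37.2 = 5.58
  weekend shift: (1,500/5,000) × 56.1 = 16.83
Post-stratified estimate = 36.691 → 36.7%.

36.7%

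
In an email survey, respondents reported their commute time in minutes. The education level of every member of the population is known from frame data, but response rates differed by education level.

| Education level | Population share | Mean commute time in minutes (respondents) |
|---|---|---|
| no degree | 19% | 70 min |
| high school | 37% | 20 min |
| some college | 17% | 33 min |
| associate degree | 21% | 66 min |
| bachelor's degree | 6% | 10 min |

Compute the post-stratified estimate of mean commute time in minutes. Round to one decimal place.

40.8

Reweight to the known education level distribution:
  no degree: 0.19 × 70 = 13.3
  high school: 0.37 × 20 = 7.4
  some college: 0.17 × 33 = 5.61
  associate degree: 0.21 × 66 = 13.86
  bachelor's degree: 0.06 × 10 = 0.6
Post-stratified estimate = 40.77 → 40.8.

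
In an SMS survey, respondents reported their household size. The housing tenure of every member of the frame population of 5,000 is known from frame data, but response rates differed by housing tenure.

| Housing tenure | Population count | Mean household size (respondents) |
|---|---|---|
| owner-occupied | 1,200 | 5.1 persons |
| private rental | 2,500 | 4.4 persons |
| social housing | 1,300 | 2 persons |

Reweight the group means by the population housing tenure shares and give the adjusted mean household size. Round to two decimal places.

Post-stratification weights by population share, not respondent share:
  owner-occupied: (1,200/5,000) × 5.1 = 1.224
  private rental: (2,500/5,000) × 4.4 = 2.2
  social housing: (1,300/5,000) × 2 = 0.52
Post-stratified estimate = 3.944 → 3.94.

3.94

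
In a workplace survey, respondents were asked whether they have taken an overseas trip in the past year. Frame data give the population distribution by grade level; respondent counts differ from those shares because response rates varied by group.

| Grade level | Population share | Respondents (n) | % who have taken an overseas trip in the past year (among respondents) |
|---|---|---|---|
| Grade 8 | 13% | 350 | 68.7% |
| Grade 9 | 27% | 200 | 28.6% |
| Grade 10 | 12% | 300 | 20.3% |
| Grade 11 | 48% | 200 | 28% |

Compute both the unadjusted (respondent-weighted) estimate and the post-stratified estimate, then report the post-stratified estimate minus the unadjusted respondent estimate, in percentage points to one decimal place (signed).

-7.0 percentage points

Without adjustment, the pooled respondent share is:
  (350/1050)×68.7 + (200/1050)×28.6 + (300/1050)×20.3 + (200/1050)×28 = 39.481%
Post-stratifying to population shares instead:
  0.13×68.7 + 0.27×28.6 + 0.12×20.3 + 0.48×28 = 32.529%
Difference = 32.529 − 39.481 = -6.952 pp.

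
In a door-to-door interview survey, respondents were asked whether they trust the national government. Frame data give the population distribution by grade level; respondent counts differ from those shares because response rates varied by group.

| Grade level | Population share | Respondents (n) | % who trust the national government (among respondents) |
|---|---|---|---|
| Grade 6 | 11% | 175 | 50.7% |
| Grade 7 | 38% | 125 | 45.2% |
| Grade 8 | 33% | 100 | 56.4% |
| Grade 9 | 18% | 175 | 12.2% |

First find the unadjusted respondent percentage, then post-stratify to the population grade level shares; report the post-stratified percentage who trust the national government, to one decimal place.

Without adjustment, the pooled respondent share is:
  (175/575)×50.7 + (125/575)×45.2 + (100/575)×56.4 + (175/575)×12.2 = 38.7783%
Post-stratified estimate weights by population shares:
  0.11×50.7 + 0.38×45.2 + 0.33×56.4 + 0.18×12.2 = 43.561%

43.6%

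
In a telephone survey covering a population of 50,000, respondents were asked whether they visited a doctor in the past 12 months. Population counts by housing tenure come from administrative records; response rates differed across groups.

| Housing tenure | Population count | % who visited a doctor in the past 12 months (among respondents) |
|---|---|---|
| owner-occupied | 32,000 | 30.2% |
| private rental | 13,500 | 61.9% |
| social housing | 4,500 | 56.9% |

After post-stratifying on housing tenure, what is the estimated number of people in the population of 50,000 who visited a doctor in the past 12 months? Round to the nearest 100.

Each cell contributes its population count × the respondent rate:
  owner-occupied: 32,000 × 30.2% = 9664
  private rental: 13,500 × 61.9% = 8356.5
  social housing: 4,500 × 56.9% = 2560.5
Estimated total = 20,581 → 20,600.

20,600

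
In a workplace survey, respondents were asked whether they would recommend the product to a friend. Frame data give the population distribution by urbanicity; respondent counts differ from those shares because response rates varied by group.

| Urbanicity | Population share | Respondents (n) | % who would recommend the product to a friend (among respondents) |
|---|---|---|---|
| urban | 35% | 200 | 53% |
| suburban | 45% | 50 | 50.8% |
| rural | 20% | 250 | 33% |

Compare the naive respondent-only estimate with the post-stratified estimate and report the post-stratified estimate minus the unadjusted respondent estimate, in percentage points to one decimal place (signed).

+5.2 percentage points

Unadjusted (pooled respondent) estimate weights by respondent counts:
  (200/500)×53 + (50/500)×50.8 + (250/500)×33 = 42.78%
Reweighting by population urbanicity shares:
  0.35×53 + 0.45×50.8 + 0.2×33 = 48.01%
Difference = 48.01 − 42.78 = 5.23 pp.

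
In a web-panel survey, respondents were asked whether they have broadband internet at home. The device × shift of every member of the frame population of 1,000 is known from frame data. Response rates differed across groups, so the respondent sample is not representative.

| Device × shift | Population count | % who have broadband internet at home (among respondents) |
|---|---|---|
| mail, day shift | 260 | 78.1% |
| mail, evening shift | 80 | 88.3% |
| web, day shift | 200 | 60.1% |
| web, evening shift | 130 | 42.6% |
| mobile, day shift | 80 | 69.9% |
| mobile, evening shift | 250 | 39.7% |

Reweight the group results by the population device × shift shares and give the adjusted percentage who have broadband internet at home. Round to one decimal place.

60.4%

Reweight to the known device × shift distribution:
  mail, day shift: (260/1,000) × 78.1 = 20.306
  mail, evening shift: (80/1,000) × 88.3 = 7.064
  web, day shift: (200/1,000) × 60.1 = 12.02
  web, evening shift: (130/1,000) × 42.6 = 5.538
  mobile, day shift: (80/1,000) × 69.9 = 5.592
  mobile, evening shift: (250/1,000) × 39.7 = 9.925
Post-stratified estimate = 60.445 → 60.4%.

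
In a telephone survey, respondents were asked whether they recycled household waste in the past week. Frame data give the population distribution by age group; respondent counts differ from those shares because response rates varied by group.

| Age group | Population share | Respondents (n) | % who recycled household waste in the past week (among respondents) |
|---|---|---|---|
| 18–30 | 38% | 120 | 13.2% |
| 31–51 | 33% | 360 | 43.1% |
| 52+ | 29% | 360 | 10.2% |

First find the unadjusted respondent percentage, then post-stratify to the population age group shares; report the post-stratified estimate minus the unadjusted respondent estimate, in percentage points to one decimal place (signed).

-2.5 percentage points

Naive respondent-only estimate (weights = respondent counts):
  (120/840)×13.2 + (360/840)×43.1 + (360/840)×10.2 = 24.7286%
Post-stratifying to population shares instead:
  0.38×13.2 + 0.33×43.1 + 0.29×10.2 = 22.197%
Difference = 22.197 − 24.7286 = -2.5316 pp.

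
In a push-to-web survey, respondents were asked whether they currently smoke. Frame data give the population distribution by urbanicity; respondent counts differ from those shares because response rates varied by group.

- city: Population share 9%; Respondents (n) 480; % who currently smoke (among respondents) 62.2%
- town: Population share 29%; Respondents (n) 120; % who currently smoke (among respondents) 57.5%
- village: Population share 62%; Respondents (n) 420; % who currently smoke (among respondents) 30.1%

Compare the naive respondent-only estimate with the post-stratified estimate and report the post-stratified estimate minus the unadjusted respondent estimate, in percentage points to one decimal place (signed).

-7.5 percentage points

Naive respondent-only estimate (weights = respondent counts):
  (480/1020)×62.2 + (120/1020)×57.5 + (420/1020)×30.1 = 48.4294%
Reweighting by population urbanicity shares:
  0.09×62.2 + 0.29×57.5 + 0.62×30.1 = 40.935%
Difference = 40.935 − 48.4294 = -7.4944 pp.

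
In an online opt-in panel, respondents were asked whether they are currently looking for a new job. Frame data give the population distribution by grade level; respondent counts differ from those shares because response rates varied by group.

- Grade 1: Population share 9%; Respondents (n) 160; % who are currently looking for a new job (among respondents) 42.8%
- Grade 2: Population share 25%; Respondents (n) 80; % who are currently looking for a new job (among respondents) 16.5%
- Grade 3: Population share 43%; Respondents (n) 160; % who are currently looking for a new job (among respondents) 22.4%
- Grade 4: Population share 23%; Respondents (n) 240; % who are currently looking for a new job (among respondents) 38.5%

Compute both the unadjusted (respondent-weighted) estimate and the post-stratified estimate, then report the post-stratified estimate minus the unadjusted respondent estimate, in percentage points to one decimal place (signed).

-6.3 percentage points

Without adjustment, the pooled respondent share is:
  (160/640)×42.8 + (80/640)×16.5 + (160/640)×22.4 + (240/640)×38.5 = 32.8%
Reweighting by population grade level shares:
  0.09×42.8 + 0.25×16.5 + 0.43×22.4 + 0.23×38.5 = 26.464%
Difference = 26.464 − 32.8 = -6.336 pp.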